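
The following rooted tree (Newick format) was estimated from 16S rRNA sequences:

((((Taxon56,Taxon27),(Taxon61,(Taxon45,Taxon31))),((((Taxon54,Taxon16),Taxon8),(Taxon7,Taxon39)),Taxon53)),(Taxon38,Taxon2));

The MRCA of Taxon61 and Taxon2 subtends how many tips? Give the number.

13

The MRCA of Taxon61 and Taxon2 is the root, so the clade is the entire tree.
That clade contains 13 terminal taxa: Taxon16, Taxon2, Taxon27, Taxon31, Taxon38, Taxon39, Taxon45, Taxon53, Taxon54, Taxon56, Taxon61, Taxon7, Taxon8.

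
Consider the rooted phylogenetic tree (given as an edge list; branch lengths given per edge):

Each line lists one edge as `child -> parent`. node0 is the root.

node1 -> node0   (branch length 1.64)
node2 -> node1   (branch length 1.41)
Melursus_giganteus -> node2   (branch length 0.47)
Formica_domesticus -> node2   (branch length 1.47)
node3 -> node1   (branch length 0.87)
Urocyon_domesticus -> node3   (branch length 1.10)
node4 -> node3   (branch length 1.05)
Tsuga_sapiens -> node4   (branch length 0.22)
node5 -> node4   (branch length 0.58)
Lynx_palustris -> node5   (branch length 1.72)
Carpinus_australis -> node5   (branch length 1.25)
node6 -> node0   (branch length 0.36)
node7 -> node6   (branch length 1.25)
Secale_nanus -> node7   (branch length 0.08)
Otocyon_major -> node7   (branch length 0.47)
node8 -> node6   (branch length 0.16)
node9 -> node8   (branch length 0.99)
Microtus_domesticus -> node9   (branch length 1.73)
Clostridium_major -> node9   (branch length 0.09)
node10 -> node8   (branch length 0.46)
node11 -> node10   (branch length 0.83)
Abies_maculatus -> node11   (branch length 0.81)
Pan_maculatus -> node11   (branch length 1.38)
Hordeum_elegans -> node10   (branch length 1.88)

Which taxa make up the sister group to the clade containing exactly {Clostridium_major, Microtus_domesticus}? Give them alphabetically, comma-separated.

Abies_maculatus, Hordeum_elegans, Pan_maculatus

The clade containing exactly {Clostridium_major, Microtus_domesticus} attaches to the tree at the node subtending ((Microtus_domesticus,Clostridium_major),((Abies_maculatus,Pan_maculatus),Hordeum_elegans)).
The other lineage descending from that same node — the sister group — is ((Abies_maculatus,Pan_maculatus),Hordeum_elegans); its 3 tips in alphabetical order are the answer.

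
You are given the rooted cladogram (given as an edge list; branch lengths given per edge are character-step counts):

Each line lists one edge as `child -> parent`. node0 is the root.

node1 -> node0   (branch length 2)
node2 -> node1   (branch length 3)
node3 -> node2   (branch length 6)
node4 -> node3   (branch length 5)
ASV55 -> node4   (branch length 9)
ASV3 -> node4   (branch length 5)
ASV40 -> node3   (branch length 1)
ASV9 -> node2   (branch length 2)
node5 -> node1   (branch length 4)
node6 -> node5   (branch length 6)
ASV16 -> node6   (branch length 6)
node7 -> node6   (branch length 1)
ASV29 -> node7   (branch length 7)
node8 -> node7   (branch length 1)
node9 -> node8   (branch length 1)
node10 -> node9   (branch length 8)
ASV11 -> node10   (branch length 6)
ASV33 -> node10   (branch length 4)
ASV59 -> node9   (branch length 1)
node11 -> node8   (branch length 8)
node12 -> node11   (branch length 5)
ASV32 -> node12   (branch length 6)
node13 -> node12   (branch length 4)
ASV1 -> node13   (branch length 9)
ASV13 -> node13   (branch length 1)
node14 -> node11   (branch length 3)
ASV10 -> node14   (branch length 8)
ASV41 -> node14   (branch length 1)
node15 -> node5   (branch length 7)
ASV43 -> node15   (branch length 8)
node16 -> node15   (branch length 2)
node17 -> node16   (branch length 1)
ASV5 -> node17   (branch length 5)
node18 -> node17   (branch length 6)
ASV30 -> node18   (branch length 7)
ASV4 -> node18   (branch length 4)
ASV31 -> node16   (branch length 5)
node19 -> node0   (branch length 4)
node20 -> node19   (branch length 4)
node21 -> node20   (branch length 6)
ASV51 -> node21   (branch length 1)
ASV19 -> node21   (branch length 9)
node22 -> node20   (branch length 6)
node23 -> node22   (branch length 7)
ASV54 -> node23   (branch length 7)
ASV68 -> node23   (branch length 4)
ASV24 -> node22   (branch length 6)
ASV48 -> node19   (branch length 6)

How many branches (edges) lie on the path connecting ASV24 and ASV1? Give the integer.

13

The MRCA of ASV24 and ASV1 is the root of the tree.
From ASV24 up to that node: 4 branches. From ASV1 up to the same node: 9 branches. Total: 4 + 9 = 13.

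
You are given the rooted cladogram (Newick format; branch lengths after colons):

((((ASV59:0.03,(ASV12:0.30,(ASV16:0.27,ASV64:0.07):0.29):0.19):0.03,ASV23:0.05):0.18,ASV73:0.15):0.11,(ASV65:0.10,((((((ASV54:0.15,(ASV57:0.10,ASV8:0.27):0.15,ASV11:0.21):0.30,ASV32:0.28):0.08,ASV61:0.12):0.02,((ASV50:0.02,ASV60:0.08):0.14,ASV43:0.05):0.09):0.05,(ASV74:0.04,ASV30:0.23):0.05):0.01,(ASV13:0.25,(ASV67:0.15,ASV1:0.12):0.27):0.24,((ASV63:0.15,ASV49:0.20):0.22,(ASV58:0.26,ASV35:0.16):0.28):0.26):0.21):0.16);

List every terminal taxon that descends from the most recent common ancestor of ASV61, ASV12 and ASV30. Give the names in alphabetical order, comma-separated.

ASV1, ASV11, ASV12, ASV13, ASV16, ASV23, ASV30, ASV32, ASV35, ASV43, ASV49, ASV50, ASV54, ASV57, ASV58, ASV59, ASV60, ASV61, ASV63, ASV64, ASV65, ASV67, ASV73, ASV74, ASV8

Tracing ASV61: it sits inside (((ASV54,(ASV57,ASV8),ASV11),ASV32),ASV61).
Tracing ASV12: it sits inside (ASV12,(ASV16,ASV64)).
Tracing ASV30: it sits inside (ASV74,ASV30).
The smallest clade enclosing all 3 is the whole tree (their MRCA is the root), so the answer is all 25 tips in alphabetical order.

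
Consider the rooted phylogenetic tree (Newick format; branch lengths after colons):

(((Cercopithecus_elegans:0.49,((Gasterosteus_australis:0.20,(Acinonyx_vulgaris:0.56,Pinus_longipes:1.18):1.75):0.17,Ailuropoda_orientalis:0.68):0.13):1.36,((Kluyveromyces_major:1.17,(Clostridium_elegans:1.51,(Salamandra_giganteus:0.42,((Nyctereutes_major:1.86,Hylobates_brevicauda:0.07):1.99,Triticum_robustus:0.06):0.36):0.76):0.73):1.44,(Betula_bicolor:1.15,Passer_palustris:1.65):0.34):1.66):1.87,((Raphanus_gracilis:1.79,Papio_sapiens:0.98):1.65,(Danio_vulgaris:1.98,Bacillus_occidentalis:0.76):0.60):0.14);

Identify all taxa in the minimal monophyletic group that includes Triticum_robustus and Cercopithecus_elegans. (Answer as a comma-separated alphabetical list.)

Acinonyx_vulgaris, Ailuropoda_orientalis, Betula_bicolor, Cercopithecus_elegans, Clostridium_elegans, Gasterosteus_australis, Hylobates_brevicauda, Kluyveromyces_major, Nyctereutes_major, Passer_palustris, Pinus_longipes, Salamandra_giganteus, Triticum_robustus

Tracing Triticum_robustus: it sits inside ((Nyctereutes_major,Hylobates_brevicauda),Triticum_robustus).
Tracing Cercopithecus_elegans: it sits inside (Cercopithecus_elegans,((Gasterosteus_australis,(Acinonyx_vulgaris,Pinus_longipes)),Ailuropoda_orientalis)).
The smallest clade enclosing both is ((Cercopithecus_elegans,((Gasterosteus_australis,(Acinonyx_vulgaris,Pinus_longipes)),Ailuropoda_orientalis)),((Kluyveromyces_major,(Clostridium_elegans,(Salamandra_giganteus,((Nyctereutes_major,Hylobates_brevicauda),Triticum_robustus)))),(Betula_bicolor,Passer_palustris))); the answer is its 13 terminal taxa in alphabetical order.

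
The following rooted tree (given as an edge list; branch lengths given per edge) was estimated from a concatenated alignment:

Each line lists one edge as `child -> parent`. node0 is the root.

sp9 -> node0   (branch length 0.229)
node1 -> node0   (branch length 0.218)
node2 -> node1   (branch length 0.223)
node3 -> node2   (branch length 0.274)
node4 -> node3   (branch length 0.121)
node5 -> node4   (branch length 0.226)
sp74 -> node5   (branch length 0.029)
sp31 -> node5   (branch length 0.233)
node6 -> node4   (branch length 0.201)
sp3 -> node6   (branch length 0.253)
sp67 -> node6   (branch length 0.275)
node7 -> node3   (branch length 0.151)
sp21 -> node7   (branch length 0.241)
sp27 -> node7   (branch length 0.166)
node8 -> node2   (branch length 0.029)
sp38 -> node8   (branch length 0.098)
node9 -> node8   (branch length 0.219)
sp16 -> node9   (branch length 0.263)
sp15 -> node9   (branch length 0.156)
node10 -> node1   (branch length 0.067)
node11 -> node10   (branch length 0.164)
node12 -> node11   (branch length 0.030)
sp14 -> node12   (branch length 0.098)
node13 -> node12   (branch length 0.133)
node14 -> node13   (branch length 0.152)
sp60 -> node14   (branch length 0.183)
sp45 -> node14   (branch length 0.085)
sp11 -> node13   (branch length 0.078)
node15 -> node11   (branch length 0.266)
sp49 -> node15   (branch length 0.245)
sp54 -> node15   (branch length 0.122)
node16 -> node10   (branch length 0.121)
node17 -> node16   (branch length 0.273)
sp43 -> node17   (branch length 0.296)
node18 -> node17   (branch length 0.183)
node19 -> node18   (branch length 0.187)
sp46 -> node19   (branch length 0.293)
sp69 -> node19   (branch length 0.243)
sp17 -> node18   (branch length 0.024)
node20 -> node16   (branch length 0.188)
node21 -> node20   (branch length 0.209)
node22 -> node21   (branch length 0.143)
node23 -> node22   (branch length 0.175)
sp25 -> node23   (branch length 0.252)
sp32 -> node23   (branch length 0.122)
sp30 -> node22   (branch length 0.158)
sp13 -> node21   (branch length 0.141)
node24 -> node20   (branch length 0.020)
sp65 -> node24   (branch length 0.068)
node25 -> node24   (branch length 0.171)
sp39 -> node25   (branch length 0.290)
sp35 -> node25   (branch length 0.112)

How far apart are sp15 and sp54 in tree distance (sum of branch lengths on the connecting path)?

The path runs sp15 → … → MRCA → … → sp54; the MRCA is the node subtending (((((sp74,sp31),(sp3,sp67)),(sp21,sp27)),(sp38,(sp16,sp15))),(((sp14,((sp60,sp45),sp11)),(sp49,sp54)),((sp43,((sp46,sp69),sp17)),((((sp25,sp32),sp30),sp13),(sp65,(sp39,sp35)))))).
Branch lengths along that path: 0.156 + 0.219 + 0.029 + 0.223 + 0.067 + 0.164 + 0.266 + 0.122 = 1.246.

1.246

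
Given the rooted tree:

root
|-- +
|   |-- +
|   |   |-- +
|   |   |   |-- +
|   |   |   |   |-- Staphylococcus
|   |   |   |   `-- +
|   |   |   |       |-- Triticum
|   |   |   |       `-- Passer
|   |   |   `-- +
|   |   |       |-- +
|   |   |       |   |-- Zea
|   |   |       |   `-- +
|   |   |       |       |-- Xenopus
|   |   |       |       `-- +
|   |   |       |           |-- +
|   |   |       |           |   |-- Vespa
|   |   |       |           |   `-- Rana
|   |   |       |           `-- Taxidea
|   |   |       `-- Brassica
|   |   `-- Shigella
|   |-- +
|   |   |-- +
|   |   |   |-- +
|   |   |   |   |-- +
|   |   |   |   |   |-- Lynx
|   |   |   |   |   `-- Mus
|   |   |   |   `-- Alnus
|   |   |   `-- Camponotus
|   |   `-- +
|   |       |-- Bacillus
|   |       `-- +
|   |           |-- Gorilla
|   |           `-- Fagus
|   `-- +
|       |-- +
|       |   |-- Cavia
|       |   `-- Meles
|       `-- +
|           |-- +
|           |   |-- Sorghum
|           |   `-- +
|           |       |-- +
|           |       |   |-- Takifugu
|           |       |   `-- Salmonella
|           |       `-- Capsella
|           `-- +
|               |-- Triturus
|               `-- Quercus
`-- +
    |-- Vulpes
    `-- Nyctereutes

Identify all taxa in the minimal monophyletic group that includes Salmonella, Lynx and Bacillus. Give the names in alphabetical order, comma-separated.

Tracing Salmonella: it sits inside (Takifugu,Salmonella).
Tracing Lynx: it sits inside (Lynx,Mus).
Tracing Bacillus: it sits inside (Bacillus,(Gorilla,Fagus)).
The smallest clade enclosing all 3 is ((((Staphylococcus,(Triticum,Passer)),((Zea,(Xenopus,((Vespa,Rana),Taxidea))),Brassica)),Shigella),((((Lynx,Mus),Alnus),Camponotus),(Bacillus,(Gorilla,Fagus))),((Cavia,Meles),((Sorghum,((Takifugu,Salmonella),Capsella)),(Triturus,Quercus)))); the answer is its 25 terminal taxa in alphabetical order.

Alnus, Bacillus, Brassica, Camponotus, Capsella, Cavia, Fagus, Gorilla, Lynx, Meles, Mus, Passer, Quercus, Rana, Salmonella, Shigella, Sorghum, Staphylococcus, Takifugu, Taxidea, Triticum, Triturus, Vespa, Xenopus, Zea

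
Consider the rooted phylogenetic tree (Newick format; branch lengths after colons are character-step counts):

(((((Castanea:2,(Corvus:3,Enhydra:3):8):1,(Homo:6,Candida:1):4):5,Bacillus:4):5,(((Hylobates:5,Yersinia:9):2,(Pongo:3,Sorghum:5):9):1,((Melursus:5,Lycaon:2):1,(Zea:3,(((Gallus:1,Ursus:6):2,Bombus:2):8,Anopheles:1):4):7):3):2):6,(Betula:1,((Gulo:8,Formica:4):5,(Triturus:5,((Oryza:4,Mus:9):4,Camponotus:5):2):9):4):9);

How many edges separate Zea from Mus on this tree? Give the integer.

The MRCA of Zea and Mus is the root of the tree.
From Zea up to that node: 5 branches. From Mus up to the same node: 6 branches. Total: 5 + 6 = 11.

11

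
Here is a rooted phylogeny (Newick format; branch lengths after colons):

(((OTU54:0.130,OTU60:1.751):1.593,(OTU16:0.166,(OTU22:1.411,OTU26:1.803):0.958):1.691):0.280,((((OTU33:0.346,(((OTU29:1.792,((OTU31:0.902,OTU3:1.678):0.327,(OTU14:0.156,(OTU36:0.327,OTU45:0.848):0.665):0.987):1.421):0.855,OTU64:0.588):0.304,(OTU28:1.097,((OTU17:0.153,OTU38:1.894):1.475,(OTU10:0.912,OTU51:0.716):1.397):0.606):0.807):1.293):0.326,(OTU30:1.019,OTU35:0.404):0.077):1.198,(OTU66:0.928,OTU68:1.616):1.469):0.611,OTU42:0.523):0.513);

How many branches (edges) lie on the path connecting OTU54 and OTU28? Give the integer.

10

The MRCA of OTU54 and OTU28 is the root of the tree.
From OTU54 up to that node: 3 branches. From OTU28 up to the same node: 7 branches. Total: 3 + 7 = 10.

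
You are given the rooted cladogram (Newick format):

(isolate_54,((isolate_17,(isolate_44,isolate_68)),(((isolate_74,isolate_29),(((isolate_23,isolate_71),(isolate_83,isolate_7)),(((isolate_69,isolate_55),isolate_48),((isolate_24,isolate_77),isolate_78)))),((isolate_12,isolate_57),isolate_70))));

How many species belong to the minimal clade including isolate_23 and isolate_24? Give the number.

The MRCA of isolate_23 and isolate_24 is the node subtending (((isolate_23,isolate_71),(isolate_83,isolate_7)),(((isolate_69,isolate_55),isolate_48),((isolate_24,isolate_77),isolate_78))).
That clade contains 10 terminal taxa: isolate_23, isolate_24, isolate_48, isolate_55, isolate_69, isolate_7, isolate_71, isolate_77, isolate_78, isolate_83.

10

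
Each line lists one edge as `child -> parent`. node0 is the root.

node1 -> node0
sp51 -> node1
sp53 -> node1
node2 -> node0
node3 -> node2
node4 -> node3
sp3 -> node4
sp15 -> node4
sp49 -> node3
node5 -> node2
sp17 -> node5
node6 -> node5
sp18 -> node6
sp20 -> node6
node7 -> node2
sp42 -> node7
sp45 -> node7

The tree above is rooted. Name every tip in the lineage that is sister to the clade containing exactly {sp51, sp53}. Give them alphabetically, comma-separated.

sp15, sp17, sp18, sp20, sp3, sp42, sp45, sp49

The clade containing exactly {sp51, sp53} attaches directly to the root of the tree.
The other lineage descending from that same node — the sister group — is (((sp3,sp15),sp49),(sp17,(sp18,sp20)),(sp42,sp45)); its 8 tips in alphabetical order are the answer.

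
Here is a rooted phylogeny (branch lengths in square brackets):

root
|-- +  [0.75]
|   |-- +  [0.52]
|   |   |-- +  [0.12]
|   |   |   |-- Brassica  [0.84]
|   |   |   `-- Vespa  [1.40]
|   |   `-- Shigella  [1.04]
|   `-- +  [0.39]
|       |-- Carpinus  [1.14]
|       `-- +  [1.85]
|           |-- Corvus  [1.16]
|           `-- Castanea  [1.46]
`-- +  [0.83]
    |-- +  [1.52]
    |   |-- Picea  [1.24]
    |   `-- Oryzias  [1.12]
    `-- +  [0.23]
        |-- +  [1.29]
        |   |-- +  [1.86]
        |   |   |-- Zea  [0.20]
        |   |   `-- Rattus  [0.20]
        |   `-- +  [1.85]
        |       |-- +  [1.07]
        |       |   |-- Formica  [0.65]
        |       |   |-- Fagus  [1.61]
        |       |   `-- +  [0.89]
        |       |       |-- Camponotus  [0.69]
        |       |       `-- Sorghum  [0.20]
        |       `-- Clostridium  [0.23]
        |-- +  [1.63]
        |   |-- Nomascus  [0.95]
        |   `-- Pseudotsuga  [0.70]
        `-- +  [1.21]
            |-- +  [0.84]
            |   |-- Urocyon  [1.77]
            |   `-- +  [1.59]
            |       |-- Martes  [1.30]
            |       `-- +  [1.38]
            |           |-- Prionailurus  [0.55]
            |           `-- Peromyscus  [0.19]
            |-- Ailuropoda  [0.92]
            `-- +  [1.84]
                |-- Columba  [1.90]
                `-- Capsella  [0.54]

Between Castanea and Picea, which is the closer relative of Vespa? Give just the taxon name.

The MRCA of Vespa and Castanea subtends (((Brassica,Vespa),Shigella),(Carpinus,(Corvus,Castanea))) (6 taxa).
The MRCA of Vespa and Picea is the root, subtending the entire tree (24 taxa).
The first is nested inside the second, so Vespa shares a more recent common ancestor with Castanea.

Castanea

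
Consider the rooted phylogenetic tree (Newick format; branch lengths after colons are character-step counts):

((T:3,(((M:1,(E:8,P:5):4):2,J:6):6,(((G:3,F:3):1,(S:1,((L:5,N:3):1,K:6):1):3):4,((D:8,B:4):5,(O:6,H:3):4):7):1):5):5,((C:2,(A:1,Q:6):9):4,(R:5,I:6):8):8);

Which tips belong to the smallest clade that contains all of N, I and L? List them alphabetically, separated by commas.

A, B, C, D, E, F, G, H, I, J, K, L, M, N, O, P, Q, R, S, T

Tracing N: it sits inside (L,N).
Tracing I: it sits inside (R,I).
Tracing L: it sits inside (L,N).
The smallest clade enclosing all 3 is the whole tree (their MRCA is the root), so the answer is all 20 tips in alphabetical order.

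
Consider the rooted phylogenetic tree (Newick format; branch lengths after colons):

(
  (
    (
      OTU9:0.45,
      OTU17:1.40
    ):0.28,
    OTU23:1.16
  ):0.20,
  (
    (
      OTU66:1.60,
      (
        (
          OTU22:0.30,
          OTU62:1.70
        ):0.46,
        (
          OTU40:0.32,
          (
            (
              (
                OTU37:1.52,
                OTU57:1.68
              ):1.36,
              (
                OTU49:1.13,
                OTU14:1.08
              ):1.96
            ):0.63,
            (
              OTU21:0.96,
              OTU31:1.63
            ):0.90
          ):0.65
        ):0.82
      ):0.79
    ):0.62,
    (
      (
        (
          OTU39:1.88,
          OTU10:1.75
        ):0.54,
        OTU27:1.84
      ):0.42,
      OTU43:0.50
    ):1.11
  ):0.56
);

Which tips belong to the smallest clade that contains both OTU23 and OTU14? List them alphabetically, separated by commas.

OTU10, OTU14, OTU17, OTU21, OTU22, OTU23, OTU27, OTU31, OTU37, OTU39, OTU40, OTU43, OTU49, OTU57, OTU62, OTU66, OTU9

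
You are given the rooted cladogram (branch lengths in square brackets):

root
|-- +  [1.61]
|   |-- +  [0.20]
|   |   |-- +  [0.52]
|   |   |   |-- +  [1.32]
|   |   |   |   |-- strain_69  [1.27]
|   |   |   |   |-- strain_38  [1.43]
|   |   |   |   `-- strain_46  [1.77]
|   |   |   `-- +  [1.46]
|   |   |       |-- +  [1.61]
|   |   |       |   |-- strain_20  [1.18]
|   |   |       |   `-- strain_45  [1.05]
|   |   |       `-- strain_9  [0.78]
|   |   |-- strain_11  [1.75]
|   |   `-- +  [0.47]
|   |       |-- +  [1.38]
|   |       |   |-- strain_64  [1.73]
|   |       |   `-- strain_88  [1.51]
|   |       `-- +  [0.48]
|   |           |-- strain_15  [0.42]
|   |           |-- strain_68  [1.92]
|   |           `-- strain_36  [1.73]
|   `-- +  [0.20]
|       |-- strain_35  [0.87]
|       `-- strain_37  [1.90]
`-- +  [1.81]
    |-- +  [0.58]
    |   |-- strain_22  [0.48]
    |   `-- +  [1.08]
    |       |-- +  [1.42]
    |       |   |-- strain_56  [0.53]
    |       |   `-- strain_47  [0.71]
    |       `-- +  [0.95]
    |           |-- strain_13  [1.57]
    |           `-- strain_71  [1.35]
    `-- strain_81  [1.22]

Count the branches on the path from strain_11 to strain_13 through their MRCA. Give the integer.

8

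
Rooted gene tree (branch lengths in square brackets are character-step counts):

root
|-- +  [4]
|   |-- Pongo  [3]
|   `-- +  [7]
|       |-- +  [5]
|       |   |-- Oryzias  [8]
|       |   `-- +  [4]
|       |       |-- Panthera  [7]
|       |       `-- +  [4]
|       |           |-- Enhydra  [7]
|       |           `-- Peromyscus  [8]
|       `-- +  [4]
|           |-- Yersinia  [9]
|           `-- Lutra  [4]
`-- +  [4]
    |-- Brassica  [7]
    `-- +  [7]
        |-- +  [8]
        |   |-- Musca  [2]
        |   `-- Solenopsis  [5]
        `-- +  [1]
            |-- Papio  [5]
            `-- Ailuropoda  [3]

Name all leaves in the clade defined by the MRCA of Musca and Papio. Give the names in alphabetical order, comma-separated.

Tracing Musca: it sits inside (Musca,Solenopsis).
Tracing Papio: it sits inside (Papio,Ailuropoda).
The smallest clade enclosing both is ((Musca,Solenopsis),(Papio,Ailuropoda)); the answer is its 4 terminal taxa in alphabetical order.

Ailuropoda, Musca, Papio, Solenopsis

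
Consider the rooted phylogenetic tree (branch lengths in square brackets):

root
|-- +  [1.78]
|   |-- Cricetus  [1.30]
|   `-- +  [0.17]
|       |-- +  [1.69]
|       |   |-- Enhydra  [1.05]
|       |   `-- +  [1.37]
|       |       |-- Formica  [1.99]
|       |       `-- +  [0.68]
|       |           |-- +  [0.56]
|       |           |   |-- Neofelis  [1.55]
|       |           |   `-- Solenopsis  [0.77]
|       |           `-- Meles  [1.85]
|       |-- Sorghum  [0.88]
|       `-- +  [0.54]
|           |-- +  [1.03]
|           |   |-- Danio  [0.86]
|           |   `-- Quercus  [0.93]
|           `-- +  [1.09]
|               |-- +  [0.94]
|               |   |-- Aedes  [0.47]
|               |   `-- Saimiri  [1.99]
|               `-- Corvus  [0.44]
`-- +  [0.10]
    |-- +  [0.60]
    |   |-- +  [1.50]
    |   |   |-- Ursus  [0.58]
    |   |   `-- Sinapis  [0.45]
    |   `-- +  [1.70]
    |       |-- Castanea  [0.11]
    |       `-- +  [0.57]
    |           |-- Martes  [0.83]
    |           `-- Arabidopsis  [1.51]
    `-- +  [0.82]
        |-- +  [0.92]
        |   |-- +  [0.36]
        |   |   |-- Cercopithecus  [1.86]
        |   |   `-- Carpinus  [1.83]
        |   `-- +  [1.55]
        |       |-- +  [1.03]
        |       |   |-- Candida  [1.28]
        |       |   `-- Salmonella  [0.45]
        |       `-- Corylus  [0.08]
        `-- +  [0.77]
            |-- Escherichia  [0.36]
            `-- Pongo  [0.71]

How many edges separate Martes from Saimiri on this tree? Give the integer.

11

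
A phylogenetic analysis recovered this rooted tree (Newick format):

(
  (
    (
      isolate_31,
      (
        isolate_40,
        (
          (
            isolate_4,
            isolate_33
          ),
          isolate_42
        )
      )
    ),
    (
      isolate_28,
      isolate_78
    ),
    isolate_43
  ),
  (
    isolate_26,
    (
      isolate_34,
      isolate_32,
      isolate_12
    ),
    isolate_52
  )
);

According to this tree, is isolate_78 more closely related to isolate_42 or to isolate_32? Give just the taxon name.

The MRCA of isolate_78 and isolate_42 subtends ((isolate_31,(isolate_40,((isolate_4,isolate_33),isolate_42))),(isolate_28,isolate_78),isolate_43) (8 taxa).
The MRCA of isolate_78 and isolate_32 is the root, subtending the entire tree (13 taxa).
The first is nested inside the second, so isolate_78 shares a more recent common ancestor with isolate_42.

isolate_42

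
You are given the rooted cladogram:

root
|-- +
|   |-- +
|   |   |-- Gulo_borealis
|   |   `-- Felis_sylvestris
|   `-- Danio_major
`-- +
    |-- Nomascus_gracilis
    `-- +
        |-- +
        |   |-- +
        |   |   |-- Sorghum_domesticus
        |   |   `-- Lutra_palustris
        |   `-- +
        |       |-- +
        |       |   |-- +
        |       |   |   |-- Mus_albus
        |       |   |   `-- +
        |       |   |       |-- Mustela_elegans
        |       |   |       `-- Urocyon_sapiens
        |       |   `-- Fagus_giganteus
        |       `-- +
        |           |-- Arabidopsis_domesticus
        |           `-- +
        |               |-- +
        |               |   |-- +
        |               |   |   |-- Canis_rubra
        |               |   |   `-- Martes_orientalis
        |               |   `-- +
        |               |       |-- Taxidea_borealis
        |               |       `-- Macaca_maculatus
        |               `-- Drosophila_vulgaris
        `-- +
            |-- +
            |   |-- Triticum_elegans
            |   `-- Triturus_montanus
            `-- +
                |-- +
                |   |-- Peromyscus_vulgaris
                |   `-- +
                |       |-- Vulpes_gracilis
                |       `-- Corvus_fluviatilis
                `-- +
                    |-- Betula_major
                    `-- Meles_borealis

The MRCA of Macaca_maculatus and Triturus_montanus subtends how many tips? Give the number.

The MRCA of Macaca_maculatus and Triturus_montanus is the node subtending (((Sorghum_domesticus,Lutra_palustris),(((Mus_albus,(Mustela_elegans,Urocyon_sapiens)),Fagus_giganteus),(Arabidopsis_domesticus,(((Canis_rubra,Martes_orientalis),(Taxidea_borealis,Macaca_maculatus)),Drosophila_vulgaris)))),((Triticum_elegans,Triturus_montanus),((Peromyscus_vulgaris,(Vulpes_gracilis,Corvus_fluviatilis)),(Betula_major,Meles_borealis)))).
That clade contains 19 terminal taxa: Arabidopsis_domesticus, Betula_major, Canis_rubra, Corvus_fluviatilis, Drosophila_vulgaris, Fagus_giganteus, Lutra_palustris, Macaca_maculatus, Martes_orientalis, Meles_borealis, Mus_albus, Mustela_elegans, Peromyscus_vulgaris, Sorghum_domesticus, Taxidea_borealis, Triticum_elegans, Triturus_montanus, Urocyon_sapiens, Vulpes_gracilis.

19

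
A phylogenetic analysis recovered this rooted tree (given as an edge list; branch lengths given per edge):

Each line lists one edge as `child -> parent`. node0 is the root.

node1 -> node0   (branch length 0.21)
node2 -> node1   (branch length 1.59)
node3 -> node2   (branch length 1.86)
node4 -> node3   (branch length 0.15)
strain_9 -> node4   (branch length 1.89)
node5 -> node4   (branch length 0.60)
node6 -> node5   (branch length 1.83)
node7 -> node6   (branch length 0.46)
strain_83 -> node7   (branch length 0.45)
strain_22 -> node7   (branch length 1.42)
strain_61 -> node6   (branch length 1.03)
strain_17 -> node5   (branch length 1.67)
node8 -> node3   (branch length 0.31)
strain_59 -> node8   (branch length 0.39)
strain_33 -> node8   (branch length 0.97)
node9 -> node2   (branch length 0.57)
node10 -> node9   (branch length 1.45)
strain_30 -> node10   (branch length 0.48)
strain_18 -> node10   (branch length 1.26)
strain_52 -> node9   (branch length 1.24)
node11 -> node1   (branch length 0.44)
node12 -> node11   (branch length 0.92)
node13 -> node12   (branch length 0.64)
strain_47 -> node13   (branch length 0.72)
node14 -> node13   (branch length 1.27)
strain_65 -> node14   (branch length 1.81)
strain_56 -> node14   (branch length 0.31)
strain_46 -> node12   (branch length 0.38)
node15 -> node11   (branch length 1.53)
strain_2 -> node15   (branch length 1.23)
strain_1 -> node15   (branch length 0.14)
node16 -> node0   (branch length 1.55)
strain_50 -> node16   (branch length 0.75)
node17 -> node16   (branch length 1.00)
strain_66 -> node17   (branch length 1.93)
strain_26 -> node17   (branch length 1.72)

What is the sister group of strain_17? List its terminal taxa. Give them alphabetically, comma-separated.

strain_17 attaches to the tree at the node subtending (((strain_83,strain_22),strain_61),strain_17).
The other lineage descending from that same node — the sister group — is ((strain_83,strain_22),strain_61); its 3 tips in alphabetical order are the answer.

strain_22, strain_61, strain_83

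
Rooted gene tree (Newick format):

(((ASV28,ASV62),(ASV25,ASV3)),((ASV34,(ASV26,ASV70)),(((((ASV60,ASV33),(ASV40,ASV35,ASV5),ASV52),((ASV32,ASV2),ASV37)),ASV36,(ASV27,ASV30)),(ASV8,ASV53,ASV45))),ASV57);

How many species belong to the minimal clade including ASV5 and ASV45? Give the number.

The MRCA of ASV5 and ASV45 is the node subtending (((((ASV60,ASV33),(ASV40,ASV35,ASV5),ASV52),((ASV32,ASV2),ASV37)),ASV36,(ASV27,ASV30)),(ASV8,ASV53,ASV45)).
That clade contains 15 terminal taxa: ASV2, ASV27, ASV30, ASV32, ASV33, ASV35, ASV36, ASV37, ASV40, ASV45, ASV5, ASV52, ASV53, ASV60, ASV8.

15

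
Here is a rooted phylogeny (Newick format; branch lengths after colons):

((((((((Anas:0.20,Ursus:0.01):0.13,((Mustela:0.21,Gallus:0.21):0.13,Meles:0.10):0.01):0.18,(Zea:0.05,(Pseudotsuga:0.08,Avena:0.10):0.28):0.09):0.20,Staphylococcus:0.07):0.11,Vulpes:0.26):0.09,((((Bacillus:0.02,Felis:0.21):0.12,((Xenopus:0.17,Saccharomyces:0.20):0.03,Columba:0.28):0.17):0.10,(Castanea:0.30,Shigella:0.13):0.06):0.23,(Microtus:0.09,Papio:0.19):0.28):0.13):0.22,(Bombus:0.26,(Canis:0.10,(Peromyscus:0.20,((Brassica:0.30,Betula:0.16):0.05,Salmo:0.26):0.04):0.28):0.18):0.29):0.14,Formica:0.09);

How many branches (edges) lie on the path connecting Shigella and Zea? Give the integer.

9

The MRCA of Shigella and Zea is the node subtending ((((((Anas,Ursus),((Mustela,Gallus),Meles)),(Zea,(Pseudotsuga,Avena))),Staphylococcus),Vulpes),((((Bacillus,Felis),((Xenopus,Saccharomyces),Columba)),(Castanea,Shigella)),(Microtus,Papio))).
From Shigella up to that node: 4 branches. From Zea up to the same node: 5 branches. Total: 4 + 5 = 9.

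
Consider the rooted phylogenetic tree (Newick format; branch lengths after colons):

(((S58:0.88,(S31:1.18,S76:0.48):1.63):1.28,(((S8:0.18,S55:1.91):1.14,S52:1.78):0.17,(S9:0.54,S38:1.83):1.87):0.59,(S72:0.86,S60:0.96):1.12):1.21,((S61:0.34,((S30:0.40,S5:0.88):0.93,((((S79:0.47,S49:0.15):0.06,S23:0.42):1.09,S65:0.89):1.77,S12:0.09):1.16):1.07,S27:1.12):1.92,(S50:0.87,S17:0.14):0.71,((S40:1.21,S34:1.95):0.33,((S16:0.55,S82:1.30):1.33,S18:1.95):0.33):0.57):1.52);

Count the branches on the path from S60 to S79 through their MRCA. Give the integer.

11

The MRCA of S60 and S79 is the root of the tree.
From S60 up to that node: 3 branches. From S79 up to the same node: 8 branches. Total: 3 + 8 = 11.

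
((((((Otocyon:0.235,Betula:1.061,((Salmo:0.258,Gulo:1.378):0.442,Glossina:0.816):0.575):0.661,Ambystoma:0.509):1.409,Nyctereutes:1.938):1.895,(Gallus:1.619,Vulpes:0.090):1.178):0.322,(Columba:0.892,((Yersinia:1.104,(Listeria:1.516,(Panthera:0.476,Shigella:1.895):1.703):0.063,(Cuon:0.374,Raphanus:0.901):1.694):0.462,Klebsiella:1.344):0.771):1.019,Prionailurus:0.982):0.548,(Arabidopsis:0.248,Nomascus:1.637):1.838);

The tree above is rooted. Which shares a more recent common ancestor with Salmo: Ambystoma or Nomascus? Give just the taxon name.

Ambystoma

The MRCA of Salmo and Ambystoma subtends ((Otocyon,Betula,((Salmo,Gulo),Glossina)),Ambystoma) (6 taxa).
The MRCA of Salmo and Nomascus is the root, subtending the entire tree (20 taxa).
The first is nested inside the second, so Salmo shares a more recent common ancestor with Ambystoma.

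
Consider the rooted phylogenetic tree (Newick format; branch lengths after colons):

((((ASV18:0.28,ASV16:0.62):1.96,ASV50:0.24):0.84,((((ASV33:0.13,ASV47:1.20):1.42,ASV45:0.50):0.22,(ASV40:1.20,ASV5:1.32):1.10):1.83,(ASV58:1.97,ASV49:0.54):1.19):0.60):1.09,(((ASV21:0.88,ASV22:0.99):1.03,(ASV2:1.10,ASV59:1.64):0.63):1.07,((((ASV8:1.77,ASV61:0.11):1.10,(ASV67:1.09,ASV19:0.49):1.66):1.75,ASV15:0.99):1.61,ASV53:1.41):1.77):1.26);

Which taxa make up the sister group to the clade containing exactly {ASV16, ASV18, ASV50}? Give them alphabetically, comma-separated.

ASV33, ASV40, ASV45, ASV47, ASV49, ASV5, ASV58

The clade containing exactly {ASV16, ASV18, ASV50} attaches to the tree at the node subtending (((ASV18,ASV16),ASV50),((((ASV33,ASV47),ASV45),(ASV40,ASV5)),(ASV58,ASV49))).
The other lineage descending from that same node — the sister group — is ((((ASV33,ASV47),ASV45),(ASV40,ASV5)),(ASV58,ASV49)); its 7 tips in alphabetical order are the answer.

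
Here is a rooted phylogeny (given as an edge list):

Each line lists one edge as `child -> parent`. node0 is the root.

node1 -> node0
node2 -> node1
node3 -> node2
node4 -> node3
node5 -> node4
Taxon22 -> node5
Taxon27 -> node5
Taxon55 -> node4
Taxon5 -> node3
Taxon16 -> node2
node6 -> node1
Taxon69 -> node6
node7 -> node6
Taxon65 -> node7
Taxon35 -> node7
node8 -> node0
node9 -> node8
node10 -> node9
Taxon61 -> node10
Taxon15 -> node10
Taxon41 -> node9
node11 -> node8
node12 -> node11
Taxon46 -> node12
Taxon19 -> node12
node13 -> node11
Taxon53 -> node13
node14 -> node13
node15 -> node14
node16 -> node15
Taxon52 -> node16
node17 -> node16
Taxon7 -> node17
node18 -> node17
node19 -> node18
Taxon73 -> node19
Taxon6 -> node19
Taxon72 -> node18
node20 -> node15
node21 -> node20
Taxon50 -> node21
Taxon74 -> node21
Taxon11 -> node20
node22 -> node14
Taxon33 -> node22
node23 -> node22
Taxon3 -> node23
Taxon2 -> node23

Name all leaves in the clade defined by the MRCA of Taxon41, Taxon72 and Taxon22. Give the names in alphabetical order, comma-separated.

Tracing Taxon41: it sits inside ((Taxon61,Taxon15),Taxon41).
Tracing Taxon72: it sits inside ((Taxon73,Taxon6),Taxon72).
Tracing Taxon22: it sits inside (Taxon22,Taxon27).
The smallest clade enclosing all 3 is the whole tree (their MRCA is the root), so the answer is all 25 tips in alphabetical order.

Taxon11, Taxon15, Taxon16, Taxon19, Taxon2, Taxon22, Taxon27, Taxon3, Taxon33, Taxon35, Taxon41, Taxon46, Taxon5, Taxon50, Taxon52, Taxon53, Taxon55, Taxon6, Taxon61, Taxon65, Taxon69, Taxon7, Taxon72, Taxon73, Taxon74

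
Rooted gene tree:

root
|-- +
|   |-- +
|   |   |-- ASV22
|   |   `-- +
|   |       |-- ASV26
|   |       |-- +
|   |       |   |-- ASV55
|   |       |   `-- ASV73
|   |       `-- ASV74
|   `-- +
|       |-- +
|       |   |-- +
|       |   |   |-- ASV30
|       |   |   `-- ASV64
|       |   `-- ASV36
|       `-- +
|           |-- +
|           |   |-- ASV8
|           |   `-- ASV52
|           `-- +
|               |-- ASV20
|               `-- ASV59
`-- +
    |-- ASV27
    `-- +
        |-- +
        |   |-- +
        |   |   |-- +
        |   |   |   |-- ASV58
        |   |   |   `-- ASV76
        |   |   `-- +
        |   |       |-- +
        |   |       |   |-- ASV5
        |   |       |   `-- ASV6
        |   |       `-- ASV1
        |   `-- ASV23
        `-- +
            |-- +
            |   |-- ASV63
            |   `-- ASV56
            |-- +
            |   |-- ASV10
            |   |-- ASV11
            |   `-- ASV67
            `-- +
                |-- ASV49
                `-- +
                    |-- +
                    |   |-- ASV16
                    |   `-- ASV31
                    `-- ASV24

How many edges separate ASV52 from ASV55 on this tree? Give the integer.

The MRCA of ASV52 and ASV55 is the node subtending ((ASV22,(ASV26,(ASV55,ASV73),ASV74)),(((ASV30,ASV64),ASV36),((ASV8,ASV52),(ASV20,ASV59)))).
From ASV52 up to that node: 4 branches. From ASV55 up to the same node: 4 branches. Total: 4 + 4 = 8.

8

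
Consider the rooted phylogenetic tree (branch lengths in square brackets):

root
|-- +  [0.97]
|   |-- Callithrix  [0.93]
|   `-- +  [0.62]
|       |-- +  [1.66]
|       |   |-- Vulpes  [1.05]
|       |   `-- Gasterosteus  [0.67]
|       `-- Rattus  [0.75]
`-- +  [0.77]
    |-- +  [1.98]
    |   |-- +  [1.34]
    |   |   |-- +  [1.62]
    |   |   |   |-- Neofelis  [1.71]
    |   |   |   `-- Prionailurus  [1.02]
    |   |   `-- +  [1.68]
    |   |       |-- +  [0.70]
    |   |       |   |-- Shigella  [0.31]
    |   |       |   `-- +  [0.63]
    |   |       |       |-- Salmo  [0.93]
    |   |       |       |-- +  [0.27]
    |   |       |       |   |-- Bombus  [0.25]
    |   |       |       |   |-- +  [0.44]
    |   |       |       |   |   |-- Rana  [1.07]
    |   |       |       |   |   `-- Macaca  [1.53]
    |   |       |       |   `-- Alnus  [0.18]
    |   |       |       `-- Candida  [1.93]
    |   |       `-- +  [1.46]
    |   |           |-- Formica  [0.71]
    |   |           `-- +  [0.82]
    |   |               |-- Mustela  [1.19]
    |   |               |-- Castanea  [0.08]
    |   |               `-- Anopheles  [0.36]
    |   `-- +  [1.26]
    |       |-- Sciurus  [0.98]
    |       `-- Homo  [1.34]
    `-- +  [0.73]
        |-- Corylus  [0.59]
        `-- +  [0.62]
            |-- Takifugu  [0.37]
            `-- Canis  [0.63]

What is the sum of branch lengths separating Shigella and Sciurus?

The path runs Shigella → … → MRCA → … → Sciurus; the MRCA is the node subtending (((Neofelis,Prionailurus),((Shigella,(Salmo,(Bombus,(Rana,Macaca),Alnus),Candida)),(Formica,(Mustela,Castanea,Anopheles)))),(Sciurus,Homo)).
Branch lengths along that path: 0.31 + 0.70 + 1.68 + 1.34 + 1.26 + 0.98 = 6.27.

6.27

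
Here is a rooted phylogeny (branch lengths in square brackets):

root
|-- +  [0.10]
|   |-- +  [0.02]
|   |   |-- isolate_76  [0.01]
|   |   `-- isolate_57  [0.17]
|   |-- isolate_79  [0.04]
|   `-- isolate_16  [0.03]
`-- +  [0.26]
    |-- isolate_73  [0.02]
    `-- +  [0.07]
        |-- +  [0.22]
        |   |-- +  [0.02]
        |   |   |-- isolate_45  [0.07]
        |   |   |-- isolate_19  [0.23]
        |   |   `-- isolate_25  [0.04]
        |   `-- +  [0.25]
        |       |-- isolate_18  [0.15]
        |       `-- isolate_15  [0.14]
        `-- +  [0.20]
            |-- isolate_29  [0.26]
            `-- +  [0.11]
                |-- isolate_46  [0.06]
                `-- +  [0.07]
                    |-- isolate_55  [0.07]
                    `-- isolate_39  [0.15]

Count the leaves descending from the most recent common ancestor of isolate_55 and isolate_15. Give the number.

The MRCA of isolate_55 and isolate_15 is the node subtending (((isolate_45,isolate_19,isolate_25),(isolate_18,isolate_15)),(isolate_29,(isolate_46,(isolate_55,isolate_39)))).
That clade contains 9 terminal taxa: isolate_15, isolate_18, isolate_19, isolate_25, isolate_29, isolate_39, isolate_45, isolate_46, isolate_55.

9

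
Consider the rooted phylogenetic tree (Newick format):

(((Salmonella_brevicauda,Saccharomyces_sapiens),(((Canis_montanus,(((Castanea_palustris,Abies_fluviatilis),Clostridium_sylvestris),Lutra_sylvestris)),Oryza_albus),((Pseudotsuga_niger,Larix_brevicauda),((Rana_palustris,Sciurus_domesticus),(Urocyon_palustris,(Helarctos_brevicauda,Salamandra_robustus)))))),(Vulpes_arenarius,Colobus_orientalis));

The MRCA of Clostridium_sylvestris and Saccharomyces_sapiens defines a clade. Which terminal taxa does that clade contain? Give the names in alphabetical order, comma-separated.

Abies_fluviatilis, Canis_montanus, Castanea_palustris, Clostridium_sylvestris, Helarctos_brevicauda, Larix_brevicauda, Lutra_sylvestris, Oryza_albus, Pseudotsuga_niger, Rana_palustris, Saccharomyces_sapiens, Salamandra_robustus, Salmonella_brevicauda, Sciurus_domesticus, Urocyon_palustris

Tracing Clostridium_sylvestris: it sits inside ((Castanea_palustris,Abies_fluviatilis),Clostridium_sylvestris).
Tracing Saccharomyces_sapiens: it sits inside (Salmonella_brevicauda,Saccharomyces_sapiens).
The smallest clade enclosing both is ((Salmonella_brevicauda,Saccharomyces_sapiens),(((Canis_montanus,(((Castanea_palustris,Abies_fluviatilis),Clostridium_sylvestris),Lutra_sylvestris)),Oryza_albus),((Pseudotsuga_niger,Larix_brevicauda),((Rana_palustris,Sciurus_domesticus),(Urocyon_palustris,(Helarctos_brevicauda,Salamandra_robustus)))))); the answer is its 15 terminal taxa in alphabetical order.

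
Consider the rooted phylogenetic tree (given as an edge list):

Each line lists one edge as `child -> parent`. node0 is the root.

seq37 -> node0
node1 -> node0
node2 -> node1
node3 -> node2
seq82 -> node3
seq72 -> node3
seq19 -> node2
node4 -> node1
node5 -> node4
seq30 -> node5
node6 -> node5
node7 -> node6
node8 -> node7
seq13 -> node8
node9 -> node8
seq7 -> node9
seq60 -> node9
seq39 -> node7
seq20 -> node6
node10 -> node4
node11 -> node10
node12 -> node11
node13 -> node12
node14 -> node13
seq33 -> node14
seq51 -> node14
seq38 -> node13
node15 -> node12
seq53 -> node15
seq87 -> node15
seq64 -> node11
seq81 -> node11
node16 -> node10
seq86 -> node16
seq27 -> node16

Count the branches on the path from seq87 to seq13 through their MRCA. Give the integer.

The MRCA of seq87 and seq13 is the node subtending ((seq30,(((seq13,(seq7,seq60)),seq39),seq20)),(((((seq33,seq51),seq38),(seq53,seq87)),seq64,seq81),(seq86,seq27))).
From seq87 up to that node: 5 branches. From seq13 up to the same node: 5 branches. Total: 5 + 5 = 10.

10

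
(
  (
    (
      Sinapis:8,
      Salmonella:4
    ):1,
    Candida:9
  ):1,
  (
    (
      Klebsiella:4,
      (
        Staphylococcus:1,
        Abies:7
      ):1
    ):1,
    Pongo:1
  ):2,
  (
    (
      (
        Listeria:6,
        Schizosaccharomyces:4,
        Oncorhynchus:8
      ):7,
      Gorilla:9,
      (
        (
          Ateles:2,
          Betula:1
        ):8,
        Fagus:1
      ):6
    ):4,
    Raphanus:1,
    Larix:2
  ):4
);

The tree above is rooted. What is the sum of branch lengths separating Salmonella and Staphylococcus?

The path runs Salmonella → … → MRCA → … → Staphylococcus; the MRCA is the root of the tree.
Branch lengths along that path: 4 + 1 + 1 + 2 + 1 + 1 + 1 = 11.

11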